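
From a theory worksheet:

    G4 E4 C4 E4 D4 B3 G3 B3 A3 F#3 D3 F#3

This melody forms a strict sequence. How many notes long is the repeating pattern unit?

4

12 notes total. Splitting into 3 groups of 4:
G4 E4 C4 E4 | D4 B3 G3 B3 | A3 F#3 D3 F#3
Every group is a transposition down a 4th of the one before; no shorter unit works.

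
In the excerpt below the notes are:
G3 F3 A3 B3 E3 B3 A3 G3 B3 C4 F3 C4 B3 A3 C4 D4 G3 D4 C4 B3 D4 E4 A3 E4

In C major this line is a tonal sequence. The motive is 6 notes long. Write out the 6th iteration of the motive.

Taking 6-note groups, the heads are G3, A3, B3, C4: the pattern moves up a 2nd.
Continuing the starts: D4 → E4.
Statement 6 starts on E4 and keeps the same diatonic contour: E4 D4 F4 G4 C4 G4.

E4 D4 F4 G4 C4 G4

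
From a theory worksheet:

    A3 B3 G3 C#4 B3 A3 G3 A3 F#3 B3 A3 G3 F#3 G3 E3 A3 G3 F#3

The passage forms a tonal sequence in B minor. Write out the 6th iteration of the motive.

C#3 D3 B2 E3 D3 C#3

With a 6-note motive the entries are A3, G3, F#3, each down a 2nd from the previous.
Continuing the starts: E3 → D3 → C#3.
From C#3 the diatonic shape gives C#3 D3 B2 E3 D3 C#3.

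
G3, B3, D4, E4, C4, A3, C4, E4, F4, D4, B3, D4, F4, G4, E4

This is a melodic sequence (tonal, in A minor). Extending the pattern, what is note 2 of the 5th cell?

The unit is 5 notes. Position-2 pitches of the 3 shown cells: B3, C4, D4.
Extending up a 2nd: E4 → F4.

F4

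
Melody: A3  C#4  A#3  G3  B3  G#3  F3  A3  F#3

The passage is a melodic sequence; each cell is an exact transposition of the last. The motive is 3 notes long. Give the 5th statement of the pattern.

Db3 F3 D3

With a 3-note motive the entries are A3, G3, F3, each down a 2nd from the previous.
Continuing the starts: Eb3 → Db3.
Statement 5 starts on Db3 and keeps the same exact contour: Db3 F3 D3.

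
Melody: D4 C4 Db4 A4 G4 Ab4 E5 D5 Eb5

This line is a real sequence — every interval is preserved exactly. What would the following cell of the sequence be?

Taking 3-note groups, the heads are D4, A4, E5: the pattern moves up a 5th.
Statement 4 starts on B5 and keeps the same exact contour: B5 A5 Bb5.

B5 A5 Bb5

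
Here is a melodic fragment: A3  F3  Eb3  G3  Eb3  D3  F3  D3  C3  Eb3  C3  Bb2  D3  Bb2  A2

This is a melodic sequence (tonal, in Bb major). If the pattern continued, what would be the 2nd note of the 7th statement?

The unit is 3 notes. Position-2 pitches of the 5 shown cells: F3, Eb3, D3, C3, Bb2.
Extending down a 2nd: A2 → G2.

G2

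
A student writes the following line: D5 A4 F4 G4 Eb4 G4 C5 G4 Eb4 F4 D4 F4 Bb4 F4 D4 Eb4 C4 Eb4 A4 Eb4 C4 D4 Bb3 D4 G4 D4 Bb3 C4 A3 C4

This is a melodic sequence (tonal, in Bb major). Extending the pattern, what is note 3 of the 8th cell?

F3

With 6-note cells, note 3 of each statement runs F4, Eb4, D4, C4, Bb3.
Carrying that down a 2nd forward: A3 → G3 → F3.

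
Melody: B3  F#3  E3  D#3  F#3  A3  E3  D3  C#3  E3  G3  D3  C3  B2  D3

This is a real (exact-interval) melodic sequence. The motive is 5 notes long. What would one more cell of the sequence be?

Unit = 5 notes; the statements start on B3, A3, G3, moving down a 2nd each time.
So cell 4 is F3 C3 Bb2 A2 C3.

F3 C3 Bb2 A2 C3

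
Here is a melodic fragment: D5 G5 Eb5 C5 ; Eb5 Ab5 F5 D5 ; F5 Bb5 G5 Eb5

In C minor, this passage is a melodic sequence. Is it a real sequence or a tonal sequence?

Every note is diatonic to C minor.
Cell 1 has -4 semitones from note 2 to 3, but cell 2 has -3 — the interval quality changes while the contour stays the same, which is the hallmark of a tonal sequence.

tonal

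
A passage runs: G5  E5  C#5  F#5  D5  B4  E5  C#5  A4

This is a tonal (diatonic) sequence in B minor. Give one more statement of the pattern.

D5 B4 G4

Unit = 3 notes; the statements start on G5, F#5, E5, moving down a 2nd each time.
From D5 the diatonic shape gives D5 B4 G4.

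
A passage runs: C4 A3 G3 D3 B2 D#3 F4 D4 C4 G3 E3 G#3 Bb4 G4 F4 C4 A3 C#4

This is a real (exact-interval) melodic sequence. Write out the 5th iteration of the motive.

The 6-note cells begin on C4, F4, Bb4 — each up a 4th from the last.
Carrying on: Eb5 → Ab5.
Statement 5 starts on Ab5 and keeps the same exact contour: Ab5 F5 Eb5 Bb4 G4 B4.

Ab5 F5 Eb5 Bb4 G4 B4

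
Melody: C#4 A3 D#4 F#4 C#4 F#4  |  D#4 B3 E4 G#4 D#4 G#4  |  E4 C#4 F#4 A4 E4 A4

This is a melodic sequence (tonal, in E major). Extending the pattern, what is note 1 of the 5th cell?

G#4

Grouping in 6s, the 1st note of each cell is C#4, D#4, E4.
Each moves up a 2nd. Continuing: F#4 → G#4.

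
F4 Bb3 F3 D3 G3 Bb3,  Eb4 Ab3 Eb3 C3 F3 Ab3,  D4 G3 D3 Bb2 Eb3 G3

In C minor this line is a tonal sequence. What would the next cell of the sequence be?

Taking 6-note groups, the heads are F4, Eb4, D4: the pattern moves down a 2nd.
So cell 4 is C4 F3 C3 Ab2 D3 F3.

C4 F3 C3 Ab2 D3 F3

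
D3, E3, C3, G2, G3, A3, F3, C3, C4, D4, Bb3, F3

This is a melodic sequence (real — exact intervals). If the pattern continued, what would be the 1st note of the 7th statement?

Grouping in 4s, the 1st note of each cell is D3, G3, C4.
Carrying that up a 4th forward: F4 → Bb4 → Eb5 → Ab5.

Ab5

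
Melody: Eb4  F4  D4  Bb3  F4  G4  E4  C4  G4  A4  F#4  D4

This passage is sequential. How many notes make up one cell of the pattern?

4

Try groups of 4 (3 cells in 12 notes):
Eb4 F4 D4 Bb3 | F4 G4 E4 C4 | G4 A4 F#4 D4
Each cell is the previous one up a 2nd — so the unit is 4 notes.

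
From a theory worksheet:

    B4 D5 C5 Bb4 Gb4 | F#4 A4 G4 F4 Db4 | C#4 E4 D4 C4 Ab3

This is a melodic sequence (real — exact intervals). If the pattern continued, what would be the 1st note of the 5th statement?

D#3

The unit is 5 notes. Position-1 pitches of the 3 shown cells: B4, F#4, C#4.
Extending down a 4th: G#3 → D#3.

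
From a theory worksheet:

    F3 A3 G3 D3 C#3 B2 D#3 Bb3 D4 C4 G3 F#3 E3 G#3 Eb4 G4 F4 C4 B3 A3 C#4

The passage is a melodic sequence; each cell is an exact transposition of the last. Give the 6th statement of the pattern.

Gb5 Bb5 Ab5 Eb5 D5 C5 E5

Unit = 7 notes; the statements start on F3, Bb3, Eb4, moving up a 4th each time.
Continuing the starts: Ab4 → Db5 → Gb5.
So cell 6 is Gb5 Bb5 Ab5 Eb5 D5 C5 E5.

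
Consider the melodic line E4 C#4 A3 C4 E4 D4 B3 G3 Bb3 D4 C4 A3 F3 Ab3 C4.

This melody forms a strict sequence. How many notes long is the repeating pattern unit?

There are 15 notes; a 5-note unit gives 3 cells:
E4 C#4 A3 C4 E4 | D4 B3 G3 Bb3 D4 | C4 A3 F3 Ab3 C4
Every group is a transposition down a 2nd of the one before; no shorter unit works.

5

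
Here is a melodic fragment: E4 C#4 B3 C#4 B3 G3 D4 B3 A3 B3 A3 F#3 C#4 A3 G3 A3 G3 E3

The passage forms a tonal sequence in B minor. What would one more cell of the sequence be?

B3 G3 F#3 G3 F#3 D3

Unit = 6 notes; the statements start on E4, D4, C#4, moving down a 2nd each time.
From B3 the diatonic shape gives B3 G3 F#3 G3 F#3 D3.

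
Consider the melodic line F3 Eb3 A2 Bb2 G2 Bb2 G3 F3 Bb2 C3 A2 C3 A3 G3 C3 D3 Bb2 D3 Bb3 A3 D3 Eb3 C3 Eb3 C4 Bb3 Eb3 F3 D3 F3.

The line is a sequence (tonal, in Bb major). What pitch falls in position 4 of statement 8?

Bb3

The unit is 6 notes. Position-4 pitches of the 5 shown cells: Bb2, C3, D3, Eb3, F3.
Each moves up a 2nd. Continuing: G3 → A3 → Bb3.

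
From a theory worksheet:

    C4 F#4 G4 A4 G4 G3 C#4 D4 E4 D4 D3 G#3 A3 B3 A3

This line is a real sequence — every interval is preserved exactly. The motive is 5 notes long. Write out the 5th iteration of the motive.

E2 A#2 B2 C#3 B2

Unit = 5 notes; the statements start on C4, G3, D3, moving down a 4th each time.
Continuing the starts: A2 → E2.
So cell 5 is E2 A#2 B2 C#3 B2.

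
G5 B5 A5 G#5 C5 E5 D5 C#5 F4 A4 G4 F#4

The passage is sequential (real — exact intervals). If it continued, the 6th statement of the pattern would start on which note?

Ab2

The 4-note cells begin on G5, C5, F4 — each down a 5th from the last.
Continuing: Bb3 → Eb3 → Ab2. Statement 6 starts on Ab2.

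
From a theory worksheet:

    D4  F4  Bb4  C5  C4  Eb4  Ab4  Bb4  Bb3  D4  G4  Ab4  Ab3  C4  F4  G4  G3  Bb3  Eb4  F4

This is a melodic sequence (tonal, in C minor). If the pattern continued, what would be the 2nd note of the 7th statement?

G3

The unit is 4 notes. Position-2 pitches of the 5 shown cells: F4, Eb4, D4, C4, Bb3.
Extending down a 2nd: Ab3 → G3.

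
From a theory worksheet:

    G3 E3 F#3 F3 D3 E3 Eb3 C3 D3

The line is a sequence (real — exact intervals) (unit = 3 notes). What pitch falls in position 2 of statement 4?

Grouping in 3s, the 2nd note of each cell is E3, D3, C3.
One more down a 2nd gives Bb2.

Bb2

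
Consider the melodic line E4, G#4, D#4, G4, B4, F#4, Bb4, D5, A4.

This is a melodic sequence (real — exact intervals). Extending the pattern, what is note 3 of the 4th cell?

The unit is 3 notes. Position-3 pitches of the 3 shown cells: D#4, F#4, A4.
Each moves up a 3rd; the next is C5.

C5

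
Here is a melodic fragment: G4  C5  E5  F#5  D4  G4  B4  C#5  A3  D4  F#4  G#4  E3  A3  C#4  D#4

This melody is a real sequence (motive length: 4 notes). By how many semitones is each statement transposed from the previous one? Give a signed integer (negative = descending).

-5

Taking 4-note groups, the heads are G4, D4, A3, E3: the pattern moves down a 4th.
G4 to D4 spans -5 semitones.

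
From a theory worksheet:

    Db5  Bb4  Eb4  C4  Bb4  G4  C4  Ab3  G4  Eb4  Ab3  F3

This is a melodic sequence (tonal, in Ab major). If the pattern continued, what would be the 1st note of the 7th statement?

F3

With 4-note cells, note 1 of each statement runs Db5, Bb4, G4.
Extending down a 3rd: Eb4 → C4 → Ab3 → F3.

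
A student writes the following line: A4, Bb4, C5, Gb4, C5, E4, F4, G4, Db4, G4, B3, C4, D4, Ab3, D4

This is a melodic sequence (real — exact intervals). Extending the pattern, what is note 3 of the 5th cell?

E3

With 5-note cells, note 3 of each statement runs C5, G4, D4.
Carrying that down a 4th forward: A3 → E3.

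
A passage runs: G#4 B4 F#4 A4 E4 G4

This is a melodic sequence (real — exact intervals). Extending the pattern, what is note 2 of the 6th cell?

Db4

Grouping in 2s, the 2nd note of each cell is B4, A4, G4.
Carrying that down a 2nd forward: F4 → Eb4 → Db4.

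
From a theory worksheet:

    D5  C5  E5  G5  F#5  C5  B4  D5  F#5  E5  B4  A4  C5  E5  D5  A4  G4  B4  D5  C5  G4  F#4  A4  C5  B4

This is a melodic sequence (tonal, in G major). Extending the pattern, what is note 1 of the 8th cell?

With 5-note cells, note 1 of each statement runs D5, C5, B4, A4, G4.
Each moves down a 2nd. Continuing: F#4 → E4 → D4.

D4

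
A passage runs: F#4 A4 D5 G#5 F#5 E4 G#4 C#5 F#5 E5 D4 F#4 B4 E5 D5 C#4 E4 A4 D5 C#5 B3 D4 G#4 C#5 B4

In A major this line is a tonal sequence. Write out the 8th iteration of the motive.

Unit = 5 notes; the statements start on F#4, E4, D4, C#4, B3, moving down a 2nd each time.
Continuing the starts: A3 → G#3 → F#3.
So cell 8 is F#3 A3 D4 G#4 F#4.

F#3 A3 D4 G#4 F#4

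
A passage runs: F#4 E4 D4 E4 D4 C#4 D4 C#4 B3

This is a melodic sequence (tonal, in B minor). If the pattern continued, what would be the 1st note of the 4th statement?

C#4

Grouping in 3s, the 1st note of each cell is F#4, E4, D4.
From D4, down a 2nd gives C#4.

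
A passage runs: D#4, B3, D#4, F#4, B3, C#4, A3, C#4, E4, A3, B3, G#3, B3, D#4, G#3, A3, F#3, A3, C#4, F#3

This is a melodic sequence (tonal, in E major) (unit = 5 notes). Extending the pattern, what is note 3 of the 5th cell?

With 5-note cells, note 3 of each statement runs D#4, C#4, B3, A3.
From A3, down a 2nd gives G#3.

G#3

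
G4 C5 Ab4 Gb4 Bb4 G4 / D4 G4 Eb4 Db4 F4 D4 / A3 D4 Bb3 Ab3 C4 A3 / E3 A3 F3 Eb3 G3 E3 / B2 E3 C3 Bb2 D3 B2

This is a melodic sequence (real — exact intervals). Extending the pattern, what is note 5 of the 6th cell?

With 6-note cells, note 5 of each statement runs Bb4, F4, C4, G3, D3.
From D3, down a 4th gives A2.

A2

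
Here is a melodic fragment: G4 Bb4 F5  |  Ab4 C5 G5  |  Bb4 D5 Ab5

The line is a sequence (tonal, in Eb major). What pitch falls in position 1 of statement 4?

With 3-note cells, note 1 of each statement runs G4, Ab4, Bb4.
From Bb4, up a 2nd gives C5.

C5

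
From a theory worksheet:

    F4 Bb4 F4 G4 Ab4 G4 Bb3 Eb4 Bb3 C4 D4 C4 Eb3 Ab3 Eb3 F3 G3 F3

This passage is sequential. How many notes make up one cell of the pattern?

6

Try groups of 6 (3 cells in 18 notes):
F4 Bb4 F4 G4 Ab4 G4 | Bb3 Eb4 Bb3 C4 D4 C4 | Eb3 Ab3 Eb3 F3 G3 F3
That's a consistent down a 5th shift per cell, and no other grouping gives one.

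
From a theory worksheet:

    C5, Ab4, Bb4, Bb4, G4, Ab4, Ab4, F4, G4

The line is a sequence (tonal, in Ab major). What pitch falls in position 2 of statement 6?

With 3-note cells, note 2 of each statement runs Ab4, G4, F4.
Each moves down a 2nd. Continuing: Eb4 → Db4 → C4.

C4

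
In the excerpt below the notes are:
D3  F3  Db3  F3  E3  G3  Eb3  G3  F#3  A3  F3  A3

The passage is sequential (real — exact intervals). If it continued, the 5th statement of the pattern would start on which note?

A#3

The 4-note cells begin on D3, E3, F#3 — each up a 2nd from the last.
Continuing: G#3 → A#3. Statement 5 starts on A#3.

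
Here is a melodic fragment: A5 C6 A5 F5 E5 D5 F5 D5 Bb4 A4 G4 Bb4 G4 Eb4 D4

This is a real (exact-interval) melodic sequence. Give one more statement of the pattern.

With a 5-note motive the entries are A5, D5, G4, each down a 5th from the previous.
From C4 the exact shape gives C4 Eb4 C4 Ab3 G3.

C4 Eb4 C4 Ab3 G3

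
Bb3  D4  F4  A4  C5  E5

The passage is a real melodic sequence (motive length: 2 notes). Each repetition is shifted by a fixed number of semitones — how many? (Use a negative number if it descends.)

With a 2-note motive the entries are Bb3, F4, C5, each up a 5th from the previous.
Counting half-steps from Bb3 to F4: 7.

7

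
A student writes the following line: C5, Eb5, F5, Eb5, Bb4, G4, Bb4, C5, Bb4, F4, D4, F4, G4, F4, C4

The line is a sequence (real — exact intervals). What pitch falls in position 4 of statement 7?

The unit is 5 notes. Position-4 pitches of the 3 shown cells: Eb5, Bb4, F4.
Extending down a 4th: C4 → G3 → D3 → A2.

A2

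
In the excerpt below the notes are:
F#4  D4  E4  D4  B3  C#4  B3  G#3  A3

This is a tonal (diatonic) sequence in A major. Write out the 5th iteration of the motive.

The 3-note cells begin on F#4, D4, B3 — each down a 3rd from the last.
Extending down a 3rd: G#3 → E3.
From E3 the diatonic shape gives E3 C#3 D3.

E3 C#3 D3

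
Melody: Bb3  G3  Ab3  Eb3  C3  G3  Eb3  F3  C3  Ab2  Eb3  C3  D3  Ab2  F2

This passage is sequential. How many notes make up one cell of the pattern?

Try groups of 5 (3 cells in 15 notes):
Bb3 G3 Ab3 Eb3 C3 | G3 Eb3 F3 C3 Ab2 | Eb3 C3 D3 Ab2 F2
That's a consistent down a 3rd shift per cell, and no other grouping gives one.

5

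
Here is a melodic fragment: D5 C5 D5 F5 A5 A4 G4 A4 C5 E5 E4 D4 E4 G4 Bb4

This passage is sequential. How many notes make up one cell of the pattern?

There are 15 notes; a 5-note unit gives 3 cells:
D5 C5 D5 F5 A5 | A4 G4 A4 C5 E5 | E4 D4 E4 G4 Bb4
That's a consistent down a 4th shift per cell, and no other grouping gives one.

5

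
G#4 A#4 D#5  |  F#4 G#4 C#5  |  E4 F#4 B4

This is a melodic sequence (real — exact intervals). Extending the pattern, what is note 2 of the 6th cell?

C4

The unit is 3 notes. Position-2 pitches of the 3 shown cells: A#4, G#4, F#4.
Carrying that down a 2nd forward: E4 → D4 → C4.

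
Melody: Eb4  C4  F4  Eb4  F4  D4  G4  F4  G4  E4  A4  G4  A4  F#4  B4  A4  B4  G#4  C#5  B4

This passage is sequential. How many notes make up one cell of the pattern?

20 notes total. Splitting into 5 groups of 4:
Eb4 C4 F4 Eb4 | F4 D4 G4 F4 | G4 E4 A4 G4 | A4 F#4 B4 A4 | B4 G#4 C#5 B4
That's a consistent up a 2nd shift per cell, and no other grouping gives one.

4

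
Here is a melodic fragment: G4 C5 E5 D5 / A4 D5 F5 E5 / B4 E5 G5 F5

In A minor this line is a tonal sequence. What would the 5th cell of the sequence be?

D5 G5 B5 A5

Unit = 4 notes; the statements start on G4, A4, B4, moving up a 2nd each time.
Extending up a 2nd: C5 → D5.
From D5 the diatonic shape gives D5 G5 B5 A5.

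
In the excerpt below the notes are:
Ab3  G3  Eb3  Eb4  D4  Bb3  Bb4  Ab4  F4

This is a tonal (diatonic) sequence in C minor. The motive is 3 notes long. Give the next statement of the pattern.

F5 Eb5 C5

With a 3-note motive the entries are Ab3, Eb4, Bb4, each up a 5th from the previous.
From F5 the diatonic shape gives F5 Eb5 C5.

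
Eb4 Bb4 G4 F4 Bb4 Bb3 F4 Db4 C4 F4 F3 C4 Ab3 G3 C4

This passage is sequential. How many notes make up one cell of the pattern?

15 notes total. Splitting into 3 groups of 5:
Eb4 Bb4 G4 F4 Bb4 | Bb3 F4 Db4 C4 F4 | F3 C4 Ab3 G3 C4
Every group is a transposition down a 4th of the one before; no shorter unit works.

5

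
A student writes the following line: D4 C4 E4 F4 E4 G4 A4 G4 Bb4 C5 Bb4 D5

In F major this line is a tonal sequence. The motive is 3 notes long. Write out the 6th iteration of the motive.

The 3-note cells begin on D4, F4, A4, C5 — each up a 3rd from the last.
Continuing the starts: E5 → G5.
So cell 6 is G5 F5 A5.

G5 F5 A5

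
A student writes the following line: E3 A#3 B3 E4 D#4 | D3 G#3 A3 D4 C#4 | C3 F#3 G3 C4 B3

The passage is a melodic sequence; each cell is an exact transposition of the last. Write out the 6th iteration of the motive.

With a 5-note motive the entries are E3, D3, C3, each down a 2nd from the previous.
Continuing the starts: Bb2 → Ab2 → Gb2.
From Gb2 the exact shape gives Gb2 C3 Db3 Gb3 F3.

Gb2 C3 Db3 Gb3 F3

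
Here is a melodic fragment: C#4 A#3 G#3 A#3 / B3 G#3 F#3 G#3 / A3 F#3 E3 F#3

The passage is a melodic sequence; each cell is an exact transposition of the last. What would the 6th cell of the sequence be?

Unit = 4 notes; the statements start on C#4, B3, A3, moving down a 2nd each time.
Carrying on: G3 → F3 → Eb3.
So cell 6 is Eb3 C3 Bb2 C3.

Eb3 C3 Bb2 C3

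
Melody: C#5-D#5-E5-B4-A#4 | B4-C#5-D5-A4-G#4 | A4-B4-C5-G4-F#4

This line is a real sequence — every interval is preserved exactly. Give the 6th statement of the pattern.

The 5-note cells begin on C#5, B4, A4 — each down a 2nd from the last.
Carrying on: G4 → F4 → Eb4.
From Eb4 the exact shape gives Eb4 F4 Gb4 Db4 C4.

Eb4 F4 Gb4 Db4 C4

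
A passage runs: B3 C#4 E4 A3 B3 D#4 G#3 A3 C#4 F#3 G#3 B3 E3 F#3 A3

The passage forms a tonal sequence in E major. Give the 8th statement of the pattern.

Unit = 3 notes; the statements start on B3, A3, G#3, F#3, E3, moving down a 2nd each time.
Carrying on: D#3 → C#3 → B2.
From B2 the diatonic shape gives B2 C#3 E3.

B2 C#3 E3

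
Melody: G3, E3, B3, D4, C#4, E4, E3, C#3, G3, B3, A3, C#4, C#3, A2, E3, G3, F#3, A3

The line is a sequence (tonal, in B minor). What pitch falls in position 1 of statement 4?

Grouping in 6s, the 1st note of each cell is G3, E3, C#3.
One more down a 3rd gives A2.

A2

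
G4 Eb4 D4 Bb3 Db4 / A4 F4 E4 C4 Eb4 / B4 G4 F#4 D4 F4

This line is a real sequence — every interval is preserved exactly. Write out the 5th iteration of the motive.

With a 5-note motive the entries are G4, A4, B4, each up a 2nd from the previous.
Extending up a 2nd: C#5 → D#5.
From D#5 the exact shape gives D#5 B4 A#4 F#4 A4.

D#5 B4 A#4 F#4 A4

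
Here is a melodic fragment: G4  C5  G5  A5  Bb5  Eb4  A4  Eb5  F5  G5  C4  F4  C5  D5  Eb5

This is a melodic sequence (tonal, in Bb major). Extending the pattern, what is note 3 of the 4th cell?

The unit is 5 notes. Position-3 pitches of the 3 shown cells: G5, Eb5, C5.
From C5, down a 3rd gives A4.

A4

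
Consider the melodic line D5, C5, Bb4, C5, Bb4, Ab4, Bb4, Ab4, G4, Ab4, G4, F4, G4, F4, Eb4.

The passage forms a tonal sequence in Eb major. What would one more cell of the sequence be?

F4 Eb4 D4

Taking 3-note groups, the heads are D5, C5, Bb4, Ab4, G4: the pattern moves down a 2nd.
Statement 6 starts on F4 and keeps the same diatonic contour: F4 Eb4 D4.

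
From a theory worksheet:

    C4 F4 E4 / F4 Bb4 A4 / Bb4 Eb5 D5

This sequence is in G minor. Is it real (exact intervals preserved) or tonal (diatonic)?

real

Each cell has the same semitone pattern (5, -1) — intervals are preserved exactly.
And E4 lies outside G minor, so the sequence is real rather than tonal.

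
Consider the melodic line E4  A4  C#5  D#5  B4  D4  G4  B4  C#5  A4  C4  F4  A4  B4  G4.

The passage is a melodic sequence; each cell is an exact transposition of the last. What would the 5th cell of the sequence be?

Ab3 Db4 F4 G4 Eb4

With a 5-note motive the entries are E4, D4, C4, each down a 2nd from the previous.
Extending down a 2nd: Bb3 → Ab3.
So cell 5 is Ab3 Db4 F4 G4 Eb4.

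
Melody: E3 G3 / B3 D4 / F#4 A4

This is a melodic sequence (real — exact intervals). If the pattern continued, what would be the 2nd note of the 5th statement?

B5

Grouping in 2s, the 2nd note of each cell is G3, D4, A4.
Each moves up a 5th. Continuing: E5 → B5.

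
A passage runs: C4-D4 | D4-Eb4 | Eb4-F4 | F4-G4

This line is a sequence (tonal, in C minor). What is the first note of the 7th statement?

Bb4

Unit = 2 notes; the statements start on C4, D4, Eb4, F4, moving up a 2nd each time.
Extending the heads up a 2nd: G4 → Ab4 → Bb4.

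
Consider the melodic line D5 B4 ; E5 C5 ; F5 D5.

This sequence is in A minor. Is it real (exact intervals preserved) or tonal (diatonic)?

Every note is diatonic to A minor.
Cell 1 has -3 semitones from note 1 to 2, but cell 2 has -4 — the interval quality changes while the contour stays the same, which is the hallmark of a tonal sequence.

tonal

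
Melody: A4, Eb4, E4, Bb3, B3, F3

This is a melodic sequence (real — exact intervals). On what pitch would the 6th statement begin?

Taking 2-note groups, the heads are A4, E4, B3: the pattern moves down a 4th.
Continuing: F#3 → C#3 → G#2. Statement 6 starts on G#2.

G#2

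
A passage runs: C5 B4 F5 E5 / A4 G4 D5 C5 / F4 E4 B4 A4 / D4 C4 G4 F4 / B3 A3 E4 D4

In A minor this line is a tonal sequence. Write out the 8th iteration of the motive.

C3 B2 F3 E3

The 4-note cells begin on C5, A4, F4, D4, B3 — each down a 3rd from the last.
Carrying on: G3 → E3 → C3.
From C3 the diatonic shape gives C3 B2 F3 E3.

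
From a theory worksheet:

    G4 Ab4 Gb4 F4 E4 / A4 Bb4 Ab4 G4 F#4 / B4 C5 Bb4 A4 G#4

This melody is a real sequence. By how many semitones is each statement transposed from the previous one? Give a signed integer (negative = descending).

The 5-note cells begin on G4, A4, B4 — each up a 2nd from the last.
G4 to A4 spans +2 semitones.

2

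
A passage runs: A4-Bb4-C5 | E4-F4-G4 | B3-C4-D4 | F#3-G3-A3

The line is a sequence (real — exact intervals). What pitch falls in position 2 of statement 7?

With 3-note cells, note 2 of each statement runs Bb4, F4, C4, G3.
Carrying that down a 4th forward: D3 → A2 → E2.

E2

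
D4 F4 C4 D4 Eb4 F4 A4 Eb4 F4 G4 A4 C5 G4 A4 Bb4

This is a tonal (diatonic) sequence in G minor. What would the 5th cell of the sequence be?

Taking 5-note groups, the heads are D4, F4, A4: the pattern moves up a 3rd.
Extending up a 3rd: C5 → Eb5.
Statement 5 starts on Eb5 and keeps the same diatonic contour: Eb5 G5 D5 Eb5 F5.

Eb5 G5 D5 Eb5 F5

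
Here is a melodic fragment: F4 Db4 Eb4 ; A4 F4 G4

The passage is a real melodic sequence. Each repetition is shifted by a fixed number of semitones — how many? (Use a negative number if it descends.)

Unit = 3 notes; the statements start on F4, A4, moving up a 3rd each time.
F4→A4 is 69 − 65 = 4 semitones.

4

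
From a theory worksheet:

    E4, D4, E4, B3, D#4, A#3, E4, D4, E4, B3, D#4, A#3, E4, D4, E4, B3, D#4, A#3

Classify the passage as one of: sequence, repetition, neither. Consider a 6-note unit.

repetition

Each 6-note cell is identical (E4 D4 E4 B3 D#4 A#3), restated at the same pitch.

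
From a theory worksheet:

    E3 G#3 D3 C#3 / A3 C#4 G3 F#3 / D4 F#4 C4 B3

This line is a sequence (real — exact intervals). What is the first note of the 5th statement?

C5

With a 4-note motive the entries are E3, A3, D4, each up a 4th from the previous.
Continuing: G4 → C5. Statement 5 starts on C5.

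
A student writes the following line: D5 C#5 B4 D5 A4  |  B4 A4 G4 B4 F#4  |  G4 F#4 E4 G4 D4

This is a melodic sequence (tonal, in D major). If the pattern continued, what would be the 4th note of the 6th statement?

Grouping in 5s, the 4th note of each cell is D5, B4, G4.
Extending down a 3rd: E4 → C#4 → A3.

A3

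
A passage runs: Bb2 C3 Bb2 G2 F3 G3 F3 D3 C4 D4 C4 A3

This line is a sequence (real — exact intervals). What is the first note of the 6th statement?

A5

Unit = 4 notes; the statements start on Bb2, F3, C4, moving up a 5th each time.
Continuing: G4 → D5 → A5. Statement 6 starts on A5.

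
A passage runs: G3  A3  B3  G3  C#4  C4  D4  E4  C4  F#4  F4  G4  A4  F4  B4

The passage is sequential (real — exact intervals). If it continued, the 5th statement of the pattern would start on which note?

Eb5

The 5-note cells begin on G3, C4, F4 — each up a 4th from the last.
Extending the heads up a 4th: Bb4 → Eb5.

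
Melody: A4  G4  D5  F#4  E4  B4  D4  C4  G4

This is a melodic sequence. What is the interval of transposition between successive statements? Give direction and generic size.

down a 3rd

The 3-note cells begin on A4, F#4, D4 — each down a 3rd from the last.
From A4 to F#4: down a 3rd.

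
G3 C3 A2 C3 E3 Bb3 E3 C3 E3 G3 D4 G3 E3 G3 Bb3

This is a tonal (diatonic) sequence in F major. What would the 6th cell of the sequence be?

C5 F4 D4 F4 A4

The 5-note cells begin on G3, Bb3, D4 — each up a 3rd from the last.
Carrying on: F4 → A4 → C5.
So cell 6 is C5 F4 D4 F4 A4.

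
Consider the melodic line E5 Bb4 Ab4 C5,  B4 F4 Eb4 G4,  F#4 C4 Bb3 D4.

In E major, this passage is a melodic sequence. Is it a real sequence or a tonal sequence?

Each cell has the same semitone pattern (-6, -2, 4) — intervals are preserved exactly.
And Bb4 lies outside E major, so the sequence is real rather than tonal.

real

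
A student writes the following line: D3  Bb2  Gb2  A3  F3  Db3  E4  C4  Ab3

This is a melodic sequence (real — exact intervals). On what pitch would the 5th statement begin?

F#5

Taking 3-note groups, the heads are D3, A3, E4: the pattern moves up a 5th.
Extending the heads up a 5th: B4 → F#5.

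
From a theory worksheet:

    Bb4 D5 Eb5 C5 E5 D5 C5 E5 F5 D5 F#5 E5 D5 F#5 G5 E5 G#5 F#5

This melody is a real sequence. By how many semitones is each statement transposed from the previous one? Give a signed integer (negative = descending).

2

With a 6-note motive the entries are Bb4, C5, D5, each up a 2nd from the previous.
Counting half-steps from Bb4 to C5: 2.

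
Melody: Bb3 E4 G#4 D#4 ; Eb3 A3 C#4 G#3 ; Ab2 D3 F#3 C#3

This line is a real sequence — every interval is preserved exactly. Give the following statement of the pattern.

Unit = 4 notes; the statements start on Bb3, Eb3, Ab2, moving down a 5th each time.
From Db2 the exact shape gives Db2 G2 B2 F#2.

Db2 G2 B2 F#2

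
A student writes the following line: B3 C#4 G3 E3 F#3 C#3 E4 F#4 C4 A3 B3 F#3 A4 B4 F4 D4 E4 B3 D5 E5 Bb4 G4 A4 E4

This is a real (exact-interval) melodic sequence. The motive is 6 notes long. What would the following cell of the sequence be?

G5 A5 Eb5 C5 D5 A4

With a 6-note motive the entries are B3, E4, A4, D5, each up a 4th from the previous.
So cell 5 is G5 A5 Eb5 C5 D5 A4.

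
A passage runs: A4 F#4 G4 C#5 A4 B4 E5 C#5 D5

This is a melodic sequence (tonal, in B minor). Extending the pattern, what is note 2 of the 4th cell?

E5

The unit is 3 notes. Position-2 pitches of the 3 shown cells: F#4, A4, C#5.
From C#5, up a 3rd gives E5.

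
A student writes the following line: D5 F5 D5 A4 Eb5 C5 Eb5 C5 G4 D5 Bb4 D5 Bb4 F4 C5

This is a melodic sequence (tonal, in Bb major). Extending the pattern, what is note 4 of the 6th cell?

Grouping in 5s, the 4th note of each cell is A4, G4, F4.
Carrying that down a 2nd forward: Eb4 → D4 → C4.

C4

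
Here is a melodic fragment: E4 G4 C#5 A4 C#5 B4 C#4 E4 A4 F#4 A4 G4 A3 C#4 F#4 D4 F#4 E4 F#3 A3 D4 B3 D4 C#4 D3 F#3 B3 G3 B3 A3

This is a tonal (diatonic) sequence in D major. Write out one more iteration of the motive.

B2 D3 G3 E3 G3 F#3

Taking 6-note groups, the heads are E4, C#4, A3, F#3, D3: the pattern moves down a 3rd.
So cell 6 is B2 D3 G3 E3 G3 F#3.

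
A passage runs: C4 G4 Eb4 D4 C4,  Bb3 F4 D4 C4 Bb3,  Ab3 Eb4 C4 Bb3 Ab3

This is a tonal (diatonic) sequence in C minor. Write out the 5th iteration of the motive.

F3 C4 Ab3 G3 F3

Taking 5-note groups, the heads are C4, Bb3, Ab3: the pattern moves down a 2nd.
Carrying on: G3 → F3.
Statement 5 starts on F3 and keeps the same diatonic contour: F3 C4 Ab3 G3 F3.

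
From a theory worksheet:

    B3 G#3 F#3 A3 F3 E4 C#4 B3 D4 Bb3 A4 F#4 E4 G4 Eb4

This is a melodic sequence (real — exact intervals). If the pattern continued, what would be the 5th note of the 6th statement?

With 5-note cells, note 5 of each statement runs F3, Bb3, Eb4.
Carrying that up a 4th forward: Ab4 → Db5 → Gb5.

Gb5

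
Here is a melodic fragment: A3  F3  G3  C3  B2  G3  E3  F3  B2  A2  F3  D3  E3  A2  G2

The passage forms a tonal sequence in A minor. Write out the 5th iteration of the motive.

D3 B2 C3 F2 E2

With a 5-note motive the entries are A3, G3, F3, each down a 2nd from the previous.
Continuing the starts: E3 → D3.
From D3 the diatonic shape gives D3 B2 C3 F2 E2.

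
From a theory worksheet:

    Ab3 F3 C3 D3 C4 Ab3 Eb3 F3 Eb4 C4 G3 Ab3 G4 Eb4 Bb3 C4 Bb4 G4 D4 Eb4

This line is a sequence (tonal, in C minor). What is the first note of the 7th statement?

Taking 4-note groups, the heads are Ab3, C4, Eb4, G4, Bb4: the pattern moves up a 3rd.
Continuing: D5 → F5. Statement 7 starts on F5.

F5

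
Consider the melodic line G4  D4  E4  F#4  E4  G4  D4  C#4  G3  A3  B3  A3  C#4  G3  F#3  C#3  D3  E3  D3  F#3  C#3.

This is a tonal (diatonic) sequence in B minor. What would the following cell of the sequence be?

The 7-note cells begin on G4, C#4, F#3 — each down a 5th from the last.
From B2 the diatonic shape gives B2 F#2 G2 A2 G2 B2 F#2.

B2 F#2 G2 A2 G2 B2 F#2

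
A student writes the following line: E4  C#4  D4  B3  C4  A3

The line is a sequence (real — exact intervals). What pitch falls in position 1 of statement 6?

Gb3

With 2-note cells, note 1 of each statement runs E4, D4, C4.
Extending down a 2nd: Bb3 → Ab3 → Gb3.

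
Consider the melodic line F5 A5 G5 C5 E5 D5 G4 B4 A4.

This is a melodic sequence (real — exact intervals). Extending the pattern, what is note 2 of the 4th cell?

F#4

Grouping in 3s, the 2nd note of each cell is A5, E5, B4.
Each moves down a 4th; the next is F#4.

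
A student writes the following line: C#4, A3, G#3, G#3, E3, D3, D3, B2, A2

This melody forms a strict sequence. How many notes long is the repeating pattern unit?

Try groups of 3 (3 cells in 9 notes):
C#4 A3 G#3 | G#3 E3 D3 | D3 B2 A2
That's a consistent down a 4th shift per cell, and no other grouping gives one.

3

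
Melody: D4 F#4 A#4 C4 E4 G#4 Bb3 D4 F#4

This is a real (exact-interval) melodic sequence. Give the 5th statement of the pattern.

Gb3 Bb3 D4

The 3-note cells begin on D4, C4, Bb3 — each down a 2nd from the last.
Carrying on: Ab3 → Gb3.
So cell 5 is Gb3 Bb3 D4.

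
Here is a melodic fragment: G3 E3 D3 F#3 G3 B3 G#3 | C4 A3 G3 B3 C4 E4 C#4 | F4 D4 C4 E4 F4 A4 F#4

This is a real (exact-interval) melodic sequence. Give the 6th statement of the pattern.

Ab5 F5 Eb5 G5 Ab5 C6 A5

Taking 7-note groups, the heads are G3, C4, F4: the pattern moves up a 4th.
Carrying on: Bb4 → Eb5 → Ab5.
Statement 6 starts on Ab5 and keeps the same exact contour: Ab5 F5 Eb5 G5 Ab5 C6 A5.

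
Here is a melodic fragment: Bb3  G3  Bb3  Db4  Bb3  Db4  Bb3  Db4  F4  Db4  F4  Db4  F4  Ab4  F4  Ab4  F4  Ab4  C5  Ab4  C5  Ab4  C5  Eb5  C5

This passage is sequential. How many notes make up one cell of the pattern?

5

Try groups of 5 (5 cells in 25 notes):
Bb3 G3 Bb3 Db4 Bb3 | Db4 Bb3 Db4 F4 Db4 | F4 Db4 F4 Ab4 F4 | Ab4 F4 Ab4 C5 Ab4 | C5 Ab4 C5 Eb5 C5
Every group is a transposition up a 3rd of the one before; no shorter unit works.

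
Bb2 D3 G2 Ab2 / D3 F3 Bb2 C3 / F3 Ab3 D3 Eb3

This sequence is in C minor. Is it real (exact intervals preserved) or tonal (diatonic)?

tonal

Every note is diatonic to C minor.
Cell 1 has +4 semitones from note 1 to 2, but cell 2 has +3 — the interval quality changes while the contour stays the same, which is the hallmark of a tonal sequence.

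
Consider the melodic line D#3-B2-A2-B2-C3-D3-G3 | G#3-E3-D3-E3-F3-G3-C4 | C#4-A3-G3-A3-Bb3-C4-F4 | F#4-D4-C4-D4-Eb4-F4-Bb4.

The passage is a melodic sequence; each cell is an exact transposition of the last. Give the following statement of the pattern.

With a 7-note motive the entries are D#3, G#3, C#4, F#4, each up a 4th from the previous.
So cell 5 is B4 G4 F4 G4 Ab4 Bb4 Eb5.

B4 G4 F4 G4 Ab4 Bb4 Eb5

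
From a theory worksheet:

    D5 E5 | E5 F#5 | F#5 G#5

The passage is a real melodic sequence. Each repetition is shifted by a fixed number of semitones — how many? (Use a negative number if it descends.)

Unit = 2 notes; the statements start on D5, E5, F#5, moving up a 2nd each time.
D5 to E5 spans +2 semitones.

2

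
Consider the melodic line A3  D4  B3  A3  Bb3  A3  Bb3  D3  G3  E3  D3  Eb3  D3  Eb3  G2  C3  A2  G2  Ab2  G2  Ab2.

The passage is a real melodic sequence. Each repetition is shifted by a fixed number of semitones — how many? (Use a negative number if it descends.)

-7

Taking 7-note groups, the heads are A3, D3, G2: the pattern moves down a 5th.
A3 to D3 spans -7 semitones.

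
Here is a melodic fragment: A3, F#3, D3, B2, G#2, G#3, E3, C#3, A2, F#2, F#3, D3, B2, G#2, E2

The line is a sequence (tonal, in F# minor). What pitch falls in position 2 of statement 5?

The unit is 5 notes. Position-2 pitches of the 3 shown cells: F#3, E3, D3.
Extending down a 2nd: C#3 → B2.

B2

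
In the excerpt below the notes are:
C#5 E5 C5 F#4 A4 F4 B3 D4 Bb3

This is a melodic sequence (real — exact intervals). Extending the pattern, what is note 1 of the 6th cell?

D2

With 3-note cells, note 1 of each statement runs C#5, F#4, B3.
Extending down a 5th: E3 → A2 → D2.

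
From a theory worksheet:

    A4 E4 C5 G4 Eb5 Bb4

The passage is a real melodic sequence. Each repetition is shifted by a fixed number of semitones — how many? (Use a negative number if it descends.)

3

Unit = 2 notes; the statements start on A4, C5, Eb5, moving up a 3rd each time.
A4 to C5 spans +3 semitones.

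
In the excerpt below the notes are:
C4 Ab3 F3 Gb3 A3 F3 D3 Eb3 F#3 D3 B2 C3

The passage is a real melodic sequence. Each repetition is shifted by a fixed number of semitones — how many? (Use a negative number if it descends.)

Taking 4-note groups, the heads are C4, A3, F#3: the pattern moves down a 3rd.
C4→A3 is 57 − 60 = -3 semitones.

-3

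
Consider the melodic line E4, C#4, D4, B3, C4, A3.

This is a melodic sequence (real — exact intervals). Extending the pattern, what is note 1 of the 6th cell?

Gb3

The unit is 2 notes. Position-1 pitches of the 3 shown cells: E4, D4, C4.
Carrying that down a 2nd forward: Bb3 → Ab3 → Gb3.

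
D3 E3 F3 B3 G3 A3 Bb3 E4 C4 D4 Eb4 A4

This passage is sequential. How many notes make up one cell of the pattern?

12 notes total. Splitting into 3 groups of 4:
D3 E3 F3 B3 | G3 A3 Bb3 E4 | C4 D4 Eb4 A4
That's a consistent up a 4th shift per cell, and no other grouping gives one.

4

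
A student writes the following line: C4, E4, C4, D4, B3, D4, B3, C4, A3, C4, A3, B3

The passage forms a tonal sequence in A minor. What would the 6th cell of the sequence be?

E3 G3 E3 F3

Unit = 4 notes; the statements start on C4, B3, A3, moving down a 2nd each time.
Carrying on: G3 → F3 → E3.
Statement 6 starts on E3 and keeps the same diatonic contour: E3 G3 E3 F3.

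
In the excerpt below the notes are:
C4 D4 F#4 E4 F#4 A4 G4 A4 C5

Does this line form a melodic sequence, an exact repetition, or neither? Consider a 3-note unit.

sequence

Each 3-note cell is the previous one transposed up a 3rd.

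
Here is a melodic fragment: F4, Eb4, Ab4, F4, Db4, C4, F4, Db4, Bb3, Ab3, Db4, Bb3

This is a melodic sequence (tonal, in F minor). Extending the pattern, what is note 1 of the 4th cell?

Grouping in 4s, the 1st note of each cell is F4, Db4, Bb3.
One more down a 3rd gives G3.

G3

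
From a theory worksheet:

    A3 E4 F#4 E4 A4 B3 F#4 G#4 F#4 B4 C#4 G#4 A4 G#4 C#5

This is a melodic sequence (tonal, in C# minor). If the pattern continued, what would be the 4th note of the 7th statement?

D#5

The unit is 5 notes. Position-4 pitches of the 3 shown cells: E4, F#4, G#4.
Each moves up a 2nd. Continuing: A4 → B4 → C#5 → D#5.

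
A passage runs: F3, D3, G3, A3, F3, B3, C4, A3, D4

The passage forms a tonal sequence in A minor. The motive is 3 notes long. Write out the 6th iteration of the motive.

B4 G4 C5

The 3-note cells begin on F3, A3, C4 — each up a 3rd from the last.
Extending up a 3rd: E4 → G4 → B4.
Statement 6 starts on B4 and keeps the same diatonic contour: B4 G4 C5.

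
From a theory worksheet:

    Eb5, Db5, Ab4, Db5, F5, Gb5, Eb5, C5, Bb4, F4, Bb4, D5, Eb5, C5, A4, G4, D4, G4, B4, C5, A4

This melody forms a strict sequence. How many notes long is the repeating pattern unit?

7

Try groups of 7 (3 cells in 21 notes):
Eb5 Db5 Ab4 Db5 F5 Gb5 Eb5 | C5 Bb4 F4 Bb4 D5 Eb5 C5 | A4 G4 D4 G4 B4 C5 A4
Every group is a transposition down a 3rd of the one before; no shorter unit works.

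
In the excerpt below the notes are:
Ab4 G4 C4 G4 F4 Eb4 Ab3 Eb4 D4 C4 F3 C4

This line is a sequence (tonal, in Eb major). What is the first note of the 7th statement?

C3

Taking 4-note groups, the heads are Ab4, F4, D4: the pattern moves down a 3rd.
Extending the heads down a 3rd: Bb3 → G3 → Eb3 → C3.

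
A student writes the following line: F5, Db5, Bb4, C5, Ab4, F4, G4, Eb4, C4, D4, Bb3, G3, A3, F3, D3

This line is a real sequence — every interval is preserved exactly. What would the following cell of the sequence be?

E3 C3 A2

With a 3-note motive the entries are F5, C5, G4, D4, A3, each down a 4th from the previous.
So cell 6 is E3 C3 A2.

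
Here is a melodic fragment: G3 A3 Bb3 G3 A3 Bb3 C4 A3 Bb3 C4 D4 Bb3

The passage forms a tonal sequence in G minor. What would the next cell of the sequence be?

Unit = 4 notes; the statements start on G3, A3, Bb3, moving up a 2nd each time.
From C4 the diatonic shape gives C4 D4 Eb4 C4.

C4 D4 Eb4 C4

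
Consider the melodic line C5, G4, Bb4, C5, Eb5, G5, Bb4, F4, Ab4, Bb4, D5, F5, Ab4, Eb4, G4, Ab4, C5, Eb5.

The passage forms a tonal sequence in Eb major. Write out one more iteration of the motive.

G4 D4 F4 G4 Bb4 D5

Taking 6-note groups, the heads are C5, Bb4, Ab4: the pattern moves down a 2nd.
So cell 4 is G4 D4 F4 G4 Bb4 D5.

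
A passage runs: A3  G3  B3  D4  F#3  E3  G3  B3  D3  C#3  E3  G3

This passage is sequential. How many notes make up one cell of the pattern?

12 notes total. Splitting into 3 groups of 4:
A3 G3 B3 D4 | F#3 E3 G3 B3 | D3 C#3 E3 G3
That's a consistent down a 3rd shift per cell, and no other grouping gives one.

4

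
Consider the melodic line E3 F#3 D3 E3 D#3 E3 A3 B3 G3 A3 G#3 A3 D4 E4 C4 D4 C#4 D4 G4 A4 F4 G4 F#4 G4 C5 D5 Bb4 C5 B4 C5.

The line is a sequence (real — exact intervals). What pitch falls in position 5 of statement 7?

Grouping in 6s, the 5th note of each cell is D#3, G#3, C#4, F#4, B4.
Extending up a 4th: E5 → A5.

A5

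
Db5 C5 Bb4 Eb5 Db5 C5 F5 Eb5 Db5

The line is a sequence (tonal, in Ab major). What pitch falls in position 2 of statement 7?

Bb5

Grouping in 3s, the 2nd note of each cell is C5, Db5, Eb5.
Carrying that up a 2nd forward: F5 → G5 → Ab5 → Bb5.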